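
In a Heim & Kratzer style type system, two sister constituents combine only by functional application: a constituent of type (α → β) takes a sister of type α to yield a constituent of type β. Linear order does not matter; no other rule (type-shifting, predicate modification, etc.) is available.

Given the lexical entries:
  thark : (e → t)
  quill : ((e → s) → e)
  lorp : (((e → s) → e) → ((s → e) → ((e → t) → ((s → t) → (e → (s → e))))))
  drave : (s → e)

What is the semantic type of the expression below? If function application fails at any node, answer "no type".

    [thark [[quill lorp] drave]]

[quill lorp]: functor lorp : (((e → s) → e) → ((s → e) → ((e → t) → ((s → t) → (e → (s → e)))))), argument quill : ((e → s) → e); result ((s → e) → ((e → t) → ((s → t) → (e → (s → e))))).
[[quill lorp] drave]: functor [quill lorp] : ((s → e) → ((e → t) → ((s → t) → (e → (s → e))))), argument drave : (s → e); result ((e → t) → ((s → t) → (e → (s → e)))).
[thark [[quill lorp] drave]]: functor [[quill lorp] drave] : ((e → t) → ((s → t) → (e → (s → e)))), argument thark : (e → t); result ((s → t) → (e → (s → e))).

((s → t) → (e → (s → e)))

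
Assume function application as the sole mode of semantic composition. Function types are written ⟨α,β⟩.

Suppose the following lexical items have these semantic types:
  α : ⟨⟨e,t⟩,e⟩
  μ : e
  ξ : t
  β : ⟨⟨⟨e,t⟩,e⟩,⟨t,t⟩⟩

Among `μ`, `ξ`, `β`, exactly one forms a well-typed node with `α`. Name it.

μ : e — α needs ⟨e,t⟩; μ needs nothing (atomic); neither fits.
ξ : t — α needs ⟨e,t⟩; ξ needs nothing (atomic); neither fits.
β — combines: β : ⟨⟨⟨e,t⟩,e⟩,⟨t,t⟩⟩ takes α : ⟨⟨e,t⟩,e⟩ as argument, giving ⟨t,t⟩.

β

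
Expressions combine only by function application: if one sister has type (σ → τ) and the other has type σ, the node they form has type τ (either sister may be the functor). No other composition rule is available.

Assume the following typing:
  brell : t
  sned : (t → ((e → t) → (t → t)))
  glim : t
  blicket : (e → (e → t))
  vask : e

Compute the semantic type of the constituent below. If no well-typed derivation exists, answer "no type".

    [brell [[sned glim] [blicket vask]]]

At [sned glim], sned : (t → ((e → t) → (t → t))) takes glim : t, giving ((e → t) → (t → t)).
At [blicket vask], blicket : (e → (e → t)) takes vask : e, giving (e → t).
At [[sned glim] [blicket vask]], [sned glim] : ((e → t) → (t → t)) takes [blicket vask] : (e → t), giving (t → t).
At [brell [[sned glim] [blicket vask]]], [[sned glim] [blicket vask]] : (t → t) takes brell : t, giving t.

t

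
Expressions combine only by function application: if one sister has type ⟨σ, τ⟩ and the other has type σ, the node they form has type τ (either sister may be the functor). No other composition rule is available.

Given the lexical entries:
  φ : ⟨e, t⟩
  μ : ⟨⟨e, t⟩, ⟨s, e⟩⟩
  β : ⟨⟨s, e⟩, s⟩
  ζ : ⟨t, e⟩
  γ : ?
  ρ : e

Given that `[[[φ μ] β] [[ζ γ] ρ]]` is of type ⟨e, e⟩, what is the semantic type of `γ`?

⟨⟨t, e⟩, ⟨e, ⟨s, ⟨e, e⟩⟩⟩⟩

For [[[φ μ] β] [[ζ γ] ρ]] to have type ⟨e, e⟩ with [[φ μ] β] of type s, [[ζ γ] ρ] must be the function: [[ζ γ] ρ] : ⟨s, ⟨e, e⟩⟩.
For [[ζ γ] ρ] to have type ⟨s, ⟨e, e⟩⟩ with ρ of type e, [ζ γ] must be the function: [ζ γ] : ⟨e, ⟨s, ⟨e, e⟩⟩⟩.
For [ζ γ] to have type ⟨e, ⟨s, ⟨e, e⟩⟩⟩ with ζ of type ⟨t, e⟩, γ must be the function: γ : ⟨⟨t, e⟩, ⟨e, ⟨s, ⟨e, e⟩⟩⟩⟩.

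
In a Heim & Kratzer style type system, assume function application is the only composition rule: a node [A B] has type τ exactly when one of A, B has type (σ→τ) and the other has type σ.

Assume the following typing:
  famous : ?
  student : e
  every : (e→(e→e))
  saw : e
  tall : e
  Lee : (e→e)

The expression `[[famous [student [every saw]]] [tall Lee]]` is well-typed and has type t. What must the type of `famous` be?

(e→(e→t))

[[famous [student [every saw]]] [tall Lee]] must have type t. The sister [tall Lee] has type e; that is not a function onto t, so [famous [student [every saw]]] must be the functor, of type (e→t).
[famous [student [every saw]]] must have type (e→t). The sister [student [every saw]] has type e; that is not a function onto (e→t), so famous must be the functor, of type (e→(e→t)).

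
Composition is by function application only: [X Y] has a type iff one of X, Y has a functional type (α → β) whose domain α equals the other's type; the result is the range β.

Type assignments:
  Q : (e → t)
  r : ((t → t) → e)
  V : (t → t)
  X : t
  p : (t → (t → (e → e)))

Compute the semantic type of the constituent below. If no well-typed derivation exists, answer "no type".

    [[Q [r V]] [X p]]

(e → e)

At [r V], r : ((t → t) → e) takes V : (t → t), giving e.
At [Q [r V]], Q : (e → t) takes [r V] : e, giving t.
At [X p], p : (t → (t → (e → e))) takes X : t, giving (t → (e → e)).
At [[Q [r V]] [X p]], [X p] : (t → (e → e)) takes [Q [r V]] : t, giving (e → e).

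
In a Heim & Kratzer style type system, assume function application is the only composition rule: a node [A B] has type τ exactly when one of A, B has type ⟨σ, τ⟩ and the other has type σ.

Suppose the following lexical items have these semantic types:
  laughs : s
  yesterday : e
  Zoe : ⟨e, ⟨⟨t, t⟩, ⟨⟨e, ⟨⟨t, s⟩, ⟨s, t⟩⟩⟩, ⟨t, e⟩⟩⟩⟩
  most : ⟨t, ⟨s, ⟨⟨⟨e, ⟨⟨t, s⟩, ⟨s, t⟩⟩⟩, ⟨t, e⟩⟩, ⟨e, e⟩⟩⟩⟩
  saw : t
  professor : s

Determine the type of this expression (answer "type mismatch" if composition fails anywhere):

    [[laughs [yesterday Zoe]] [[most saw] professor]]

[yesterday Zoe]: ⟨e, ⟨⟨t, t⟩, ⟨⟨e, ⟨⟨t, s⟩, ⟨s, t⟩⟩⟩, ⟨t, e⟩⟩⟩⟩ applied to e yields ⟨⟨t, t⟩, ⟨⟨e, ⟨⟨t, s⟩, ⟨s, t⟩⟩⟩, ⟨t, e⟩⟩⟩.
At [laughs [yesterday Zoe]]: neither s nor ⟨⟨t, t⟩, ⟨⟨e, ⟨⟨t, s⟩, ⟨s, t⟩⟩⟩, ⟨t, e⟩⟩⟩ can take the other as argument; the node is ill-typed.

type mismatch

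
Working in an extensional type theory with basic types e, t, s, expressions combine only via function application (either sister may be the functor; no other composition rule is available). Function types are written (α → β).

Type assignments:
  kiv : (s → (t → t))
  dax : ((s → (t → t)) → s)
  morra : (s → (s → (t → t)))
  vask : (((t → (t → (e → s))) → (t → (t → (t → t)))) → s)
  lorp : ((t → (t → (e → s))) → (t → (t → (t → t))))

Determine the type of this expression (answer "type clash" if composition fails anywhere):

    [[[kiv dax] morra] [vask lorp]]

[kiv dax] — dax of type ((s → (t → t)) → s) combines with kiv of type (s → (t → t)): type s.
[[kiv dax] morra] — morra of type (s → (s → (t → t))) combines with [kiv dax] of type s: type (s → (t → t)).
[vask lorp] — vask of type (((t → (t → (e → s))) → (t → (t → (t → t)))) → s) combines with lorp of type ((t → (t → (e → s))) → (t → (t → (t → t)))): type s.
[[[kiv dax] morra] [vask lorp]] — [[kiv dax] morra] of type (s → (t → t)) combines with [vask lorp] of type s: type (t → t).

(t → t)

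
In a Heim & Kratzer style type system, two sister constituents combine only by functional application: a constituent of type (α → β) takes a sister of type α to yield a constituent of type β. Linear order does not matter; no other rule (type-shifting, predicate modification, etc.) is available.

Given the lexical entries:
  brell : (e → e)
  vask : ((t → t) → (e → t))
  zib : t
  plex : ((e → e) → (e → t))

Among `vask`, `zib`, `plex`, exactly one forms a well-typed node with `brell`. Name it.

vask : ((t → t) → (e → t)) — no; brell wants e, and vask wants (t → t).
zib : t — no; brell wants e, and zib wants nothing (atomic).
plex — combines: plex : ((e → e) → (e → t)) takes brell : (e → e) as argument, giving (e → t).

plex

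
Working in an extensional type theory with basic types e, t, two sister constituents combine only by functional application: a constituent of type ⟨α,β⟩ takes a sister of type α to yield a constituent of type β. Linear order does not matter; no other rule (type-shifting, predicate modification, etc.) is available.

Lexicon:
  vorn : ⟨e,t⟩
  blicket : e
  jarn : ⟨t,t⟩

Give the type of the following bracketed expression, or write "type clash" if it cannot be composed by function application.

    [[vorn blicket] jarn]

[vorn blicket]: vorn is ⟨e,t⟩, blicket is e; result t.
[[vorn blicket] jarn]: jarn is ⟨t,t⟩, [vorn blicket] is t; result t.

t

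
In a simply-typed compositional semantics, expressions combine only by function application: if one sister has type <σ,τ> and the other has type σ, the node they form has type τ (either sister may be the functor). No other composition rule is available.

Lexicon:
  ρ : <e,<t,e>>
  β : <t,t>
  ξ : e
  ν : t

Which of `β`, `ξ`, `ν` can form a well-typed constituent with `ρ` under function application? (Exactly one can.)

β : <t,t> — ρ needs e; β needs t; neither fits.
ξ — combines: ρ : <e,<t,e>> takes ξ : e as argument, giving <t,e>.
ν : t — ρ needs e; ν needs nothing (atomic); neither fits.

ξ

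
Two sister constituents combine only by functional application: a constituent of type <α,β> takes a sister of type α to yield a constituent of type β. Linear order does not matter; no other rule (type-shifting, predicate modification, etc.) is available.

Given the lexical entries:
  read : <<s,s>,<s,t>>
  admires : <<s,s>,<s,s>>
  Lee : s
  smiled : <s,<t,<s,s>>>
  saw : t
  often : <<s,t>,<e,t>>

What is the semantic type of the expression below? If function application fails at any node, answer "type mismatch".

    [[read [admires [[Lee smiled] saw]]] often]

<e,t>

[Lee smiled]: smiled is <s,<t,<s,s>>>, Lee is s; result <t,<s,s>>.
[[Lee smiled] saw]: [Lee smiled] is <t,<s,s>>, saw is t; result <s,s>.
[admires [[Lee smiled] saw]]: admires is <<s,s>,<s,s>>, [[Lee smiled] saw] is <s,s>; result <s,s>.
[read [admires [[Lee smiled] saw]]]: read is <<s,s>,<s,t>>, [admires [[Lee smiled] saw]] is <s,s>; result <s,t>.
[[read [admires [[Lee smiled] saw]]] often]: often is <<s,t>,<e,t>>, [read [admires [[Lee smiled] saw]]] is <s,t>; result <e,t>.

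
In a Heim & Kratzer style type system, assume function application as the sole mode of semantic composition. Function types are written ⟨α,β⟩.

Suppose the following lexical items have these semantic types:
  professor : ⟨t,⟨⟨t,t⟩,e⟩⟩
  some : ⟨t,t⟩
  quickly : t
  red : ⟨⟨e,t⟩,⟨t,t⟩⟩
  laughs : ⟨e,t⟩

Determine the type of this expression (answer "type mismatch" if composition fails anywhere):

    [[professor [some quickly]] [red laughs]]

[some quickly] — some of type ⟨t,t⟩ combines with quickly of type t: type t.
[professor [some quickly]] — professor of type ⟨t,⟨⟨t,t⟩,e⟩⟩ combines with [some quickly] of type t: type ⟨⟨t,t⟩,e⟩.
[red laughs] — red of type ⟨⟨e,t⟩,⟨t,t⟩⟩ combines with laughs of type ⟨e,t⟩: type ⟨t,t⟩.
[[professor [some quickly]] [red laughs]] — [professor [some quickly]] of type ⟨⟨t,t⟩,e⟩ combines with [red laughs] of type ⟨t,t⟩: type e.

e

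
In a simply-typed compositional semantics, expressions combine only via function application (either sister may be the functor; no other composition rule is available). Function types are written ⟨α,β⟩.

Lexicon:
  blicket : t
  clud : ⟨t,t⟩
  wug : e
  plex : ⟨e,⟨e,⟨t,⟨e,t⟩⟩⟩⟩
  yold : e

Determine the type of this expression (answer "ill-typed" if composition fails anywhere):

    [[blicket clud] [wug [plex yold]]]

⟨e,t⟩

[blicket clud]: functor clud : ⟨t,t⟩, argument blicket : t; result t.
[plex yold]: functor plex : ⟨e,⟨e,⟨t,⟨e,t⟩⟩⟩⟩, argument yold : e; result ⟨e,⟨t,⟨e,t⟩⟩⟩.
[wug [plex yold]]: functor [plex yold] : ⟨e,⟨t,⟨e,t⟩⟩⟩, argument wug : e; result ⟨t,⟨e,t⟩⟩.
[[blicket clud] [wug [plex yold]]]: functor [wug [plex yold]] : ⟨t,⟨e,t⟩⟩, argument [blicket clud] : t; result ⟨e,t⟩.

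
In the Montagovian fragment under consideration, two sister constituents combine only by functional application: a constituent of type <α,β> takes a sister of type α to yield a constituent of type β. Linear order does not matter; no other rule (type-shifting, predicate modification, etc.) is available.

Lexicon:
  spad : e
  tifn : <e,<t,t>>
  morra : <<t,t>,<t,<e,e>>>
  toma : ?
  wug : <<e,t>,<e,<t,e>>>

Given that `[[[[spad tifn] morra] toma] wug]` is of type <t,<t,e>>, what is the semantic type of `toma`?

At [[[[spad tifn] morra] toma] wug] (required: <t,<t,e>>): wug is <<e,t>,<e,<t,e>>>, which is not a function with range <t,<t,e>>; hence [[[spad tifn] morra] toma] is the functor — type <<<e,t>,<e,<t,e>>>,<t,<t,e>>>.
At [[[spad tifn] morra] toma] (required: <<<e,t>,<e,<t,e>>>,<t,<t,e>>>): [[spad tifn] morra] is <t,<e,e>>, which is not a function with range <<<e,t>,<e,<t,e>>>,<t,<t,e>>>; hence toma is the functor — type <<t,<e,e>>,<<<e,t>,<e,<t,e>>>,<t,<t,e>>>>.

<<t,<e,e>>,<<<e,t>,<e,<t,e>>>,<t,<t,e>>>>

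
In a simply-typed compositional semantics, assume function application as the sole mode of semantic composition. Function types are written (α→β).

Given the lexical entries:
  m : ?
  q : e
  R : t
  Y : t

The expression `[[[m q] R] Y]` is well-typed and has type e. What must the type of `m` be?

At [[[m q] R] Y] (required: e): Y is t, which is not a function with range e; hence [[m q] R] is the functor — type (t→e).
At [[m q] R] (required: (t→e)): R is t, which is not a function with range (t→e); hence [m q] is the functor — type (t→(t→e)).
At [m q] (required: (t→(t→e))): q is e, which is not a function with range (t→(t→e)); hence m is the functor — type (e→(t→(t→e))).

(e→(t→(t→e)))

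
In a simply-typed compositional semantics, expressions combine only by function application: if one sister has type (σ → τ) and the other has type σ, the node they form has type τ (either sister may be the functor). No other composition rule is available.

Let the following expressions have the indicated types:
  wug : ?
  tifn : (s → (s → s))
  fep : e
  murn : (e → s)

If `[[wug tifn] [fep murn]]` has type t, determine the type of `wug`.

For [[wug tifn] [fep murn]] to have type t with [fep murn] of type s, [wug tifn] must be the function: [wug tifn] : (s → t).
For [wug tifn] to have type (s → t) with tifn of type (s → (s → s)), wug must be the function: wug : ((s → (s → s)) → (s → t)).

((s → (s → s)) → (s → t))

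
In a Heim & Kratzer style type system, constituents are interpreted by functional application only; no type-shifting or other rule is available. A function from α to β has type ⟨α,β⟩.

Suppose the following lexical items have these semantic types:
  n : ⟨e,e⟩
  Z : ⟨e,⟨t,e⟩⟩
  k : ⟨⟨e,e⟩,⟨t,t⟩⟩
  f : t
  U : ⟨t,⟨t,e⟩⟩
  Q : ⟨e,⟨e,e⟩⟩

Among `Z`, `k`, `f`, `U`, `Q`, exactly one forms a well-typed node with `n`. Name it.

Z : ⟨e,⟨t,e⟩⟩ — neither side's domain matches the other.
k — combines: k : ⟨⟨e,e⟩,⟨t,t⟩⟩ takes n : ⟨e,e⟩ as argument, giving ⟨t,t⟩.
f : t — neither side's domain matches the other.
U : ⟨t,⟨t,e⟩⟩ — neither side's domain matches the other.
Q : ⟨e,⟨e,e⟩⟩ — neither side's domain matches the other.

k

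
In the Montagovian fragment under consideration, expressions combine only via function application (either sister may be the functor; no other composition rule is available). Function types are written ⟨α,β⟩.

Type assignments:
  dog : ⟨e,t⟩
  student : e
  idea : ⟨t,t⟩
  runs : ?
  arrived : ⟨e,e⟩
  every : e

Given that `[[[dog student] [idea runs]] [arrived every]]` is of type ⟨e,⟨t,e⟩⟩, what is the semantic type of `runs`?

[[[dog student] [idea runs]] [arrived every]] is required to be ⟨e,⟨t,e⟩⟩. [arrived every] : e cannot yield ⟨e,⟨t,e⟩⟩ as functor, so [[dog student] [idea runs]] : ⟨e,⟨e,⟨t,e⟩⟩⟩.
[[dog student] [idea runs]] is required to be ⟨e,⟨e,⟨t,e⟩⟩⟩. [dog student] : t cannot yield ⟨e,⟨e,⟨t,e⟩⟩⟩ as functor, so [idea runs] : ⟨t,⟨e,⟨e,⟨t,e⟩⟩⟩⟩.
[idea runs] is required to be ⟨t,⟨e,⟨e,⟨t,e⟩⟩⟩⟩. idea : ⟨t,t⟩ cannot yield ⟨t,⟨e,⟨e,⟨t,e⟩⟩⟩⟩ as functor, so runs : ⟨⟨t,t⟩,⟨t,⟨e,⟨e,⟨t,e⟩⟩⟩⟩⟩.

⟨⟨t,t⟩,⟨t,⟨e,⟨e,⟨t,e⟩⟩⟩⟩⟩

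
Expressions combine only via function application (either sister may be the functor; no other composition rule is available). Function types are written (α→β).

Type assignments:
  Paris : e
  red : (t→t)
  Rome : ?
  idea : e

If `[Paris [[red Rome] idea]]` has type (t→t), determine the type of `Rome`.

For [Paris [[red Rome] idea]] to have type (t→t) with Paris of type e, [[red Rome] idea] must be the function: [[red Rome] idea] : (e→(t→t)).
For [[red Rome] idea] to have type (e→(t→t)) with idea of type e, [red Rome] must be the function: [red Rome] : (e→(e→(t→t))).
For [red Rome] to have type (e→(e→(t→t))) with red of type (t→t), Rome must be the function: Rome : ((t→t)→(e→(e→(t→t)))).

((t→t)→(e→(e→(t→t))))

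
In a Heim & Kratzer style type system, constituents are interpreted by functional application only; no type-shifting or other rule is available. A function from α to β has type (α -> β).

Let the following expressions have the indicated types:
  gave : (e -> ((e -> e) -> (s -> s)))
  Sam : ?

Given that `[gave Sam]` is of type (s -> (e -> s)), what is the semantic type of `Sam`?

[gave Sam] is required to be (s -> (e -> s)). gave : (e -> ((e -> e) -> (s -> s))) cannot yield (s -> (e -> s)) as functor, so Sam : ((e -> ((e -> e) -> (s -> s))) -> (s -> (e -> s))).

((e -> ((e -> e) -> (s -> s))) -> (s -> (e -> s)))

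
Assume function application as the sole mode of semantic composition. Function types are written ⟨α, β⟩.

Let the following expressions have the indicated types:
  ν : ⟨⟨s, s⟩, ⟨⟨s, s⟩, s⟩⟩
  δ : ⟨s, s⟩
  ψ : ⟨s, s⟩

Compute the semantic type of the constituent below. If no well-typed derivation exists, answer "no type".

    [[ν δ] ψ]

s

[ν δ]: ν is ⟨⟨s, s⟩, ⟨⟨s, s⟩, s⟩⟩, δ is ⟨s, s⟩; result ⟨⟨s, s⟩, s⟩.
[[ν δ] ψ]: [ν δ] is ⟨⟨s, s⟩, s⟩, ψ is ⟨s, s⟩; result s.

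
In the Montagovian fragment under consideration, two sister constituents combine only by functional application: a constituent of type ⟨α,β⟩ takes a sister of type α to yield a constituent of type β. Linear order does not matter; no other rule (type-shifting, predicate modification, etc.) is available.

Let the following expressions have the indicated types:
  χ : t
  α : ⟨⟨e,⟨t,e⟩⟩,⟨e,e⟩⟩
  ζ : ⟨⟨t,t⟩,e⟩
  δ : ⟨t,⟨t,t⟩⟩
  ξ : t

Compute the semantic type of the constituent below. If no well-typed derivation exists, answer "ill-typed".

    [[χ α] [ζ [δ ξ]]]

ill-typed

[χ α]: t and ⟨⟨e,⟨t,e⟩⟩,⟨e,e⟩⟩ cannot combine by function application — type clash.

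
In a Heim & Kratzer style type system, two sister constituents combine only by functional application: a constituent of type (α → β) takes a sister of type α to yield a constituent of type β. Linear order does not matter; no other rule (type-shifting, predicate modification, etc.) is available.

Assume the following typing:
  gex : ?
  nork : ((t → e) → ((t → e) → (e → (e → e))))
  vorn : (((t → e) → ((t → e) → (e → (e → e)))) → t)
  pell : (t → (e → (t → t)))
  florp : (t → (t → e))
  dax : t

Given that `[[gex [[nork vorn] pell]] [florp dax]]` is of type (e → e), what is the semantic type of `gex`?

For [[gex [[nork vorn] pell]] [florp dax]] to have type (e → e) with [florp dax] of type (t → e), [gex [[nork vorn] pell]] must be the function: [gex [[nork vorn] pell]] : ((t → e) → (e → e)).
For [gex [[nork vorn] pell]] to have type ((t → e) → (e → e)) with [[nork vorn] pell] of type (e → (t → t)), gex must be the function: gex : ((e → (t → t)) → ((t → e) → (e → e))).

((e → (t → t)) → ((t → e) → (e → e)))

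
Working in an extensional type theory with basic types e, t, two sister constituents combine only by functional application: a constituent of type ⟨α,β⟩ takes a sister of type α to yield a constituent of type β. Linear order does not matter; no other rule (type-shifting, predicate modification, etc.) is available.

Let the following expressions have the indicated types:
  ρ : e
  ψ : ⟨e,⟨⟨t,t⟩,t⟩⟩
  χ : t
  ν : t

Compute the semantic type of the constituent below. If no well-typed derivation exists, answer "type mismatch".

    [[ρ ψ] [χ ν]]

At [ρ ψ], ψ : ⟨e,⟨⟨t,t⟩,t⟩⟩ takes ρ : e, giving ⟨⟨t,t⟩,t⟩.
At [χ ν]: neither t nor t can take the other as argument; the node is ill-typed.

type mismatch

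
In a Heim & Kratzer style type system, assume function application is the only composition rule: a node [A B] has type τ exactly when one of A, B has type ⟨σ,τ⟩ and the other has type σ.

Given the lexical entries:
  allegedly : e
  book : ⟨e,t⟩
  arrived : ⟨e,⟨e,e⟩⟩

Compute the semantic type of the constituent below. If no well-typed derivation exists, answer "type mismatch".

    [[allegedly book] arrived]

type mismatch

[allegedly book]: book is ⟨e,t⟩, allegedly is e; result t.
[[allegedly book] arrived]: t with ⟨e,⟨e,e⟩⟩ — neither is a function whose domain matches the other; composition fails here.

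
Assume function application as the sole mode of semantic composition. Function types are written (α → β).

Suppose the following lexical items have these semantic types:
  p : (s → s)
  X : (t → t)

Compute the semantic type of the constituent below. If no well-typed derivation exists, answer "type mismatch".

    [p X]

type mismatch

At [p X]: neither (s → s) nor (t → t) can take the other as argument; the node is ill-typed.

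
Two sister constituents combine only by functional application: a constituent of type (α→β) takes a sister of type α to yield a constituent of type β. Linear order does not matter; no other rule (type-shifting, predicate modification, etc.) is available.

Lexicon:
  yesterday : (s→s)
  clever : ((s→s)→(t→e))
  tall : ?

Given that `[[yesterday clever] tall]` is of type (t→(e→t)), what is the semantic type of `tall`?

((t→e)→(t→(e→t)))

[[yesterday clever] tall] must have type (t→(e→t)). The sister [yesterday clever] has type (t→e); that is not a function onto (t→(e→t)), so tall must be the functor, of type ((t→e)→(t→(e→t))).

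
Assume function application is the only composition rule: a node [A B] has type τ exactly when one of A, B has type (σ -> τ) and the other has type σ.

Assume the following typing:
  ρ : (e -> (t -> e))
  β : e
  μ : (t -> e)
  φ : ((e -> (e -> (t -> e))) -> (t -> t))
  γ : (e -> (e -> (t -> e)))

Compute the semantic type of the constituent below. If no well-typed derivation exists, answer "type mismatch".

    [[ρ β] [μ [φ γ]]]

[ρ β]: (e -> (t -> e)) applied to e yields (t -> e).
[φ γ]: ((e -> (e -> (t -> e))) -> (t -> t)) applied to (e -> (e -> (t -> e))) yields (t -> t).
At [μ [φ γ]]: neither (t -> e) nor (t -> t) can take the other as argument; the node is ill-typed.

type mismatch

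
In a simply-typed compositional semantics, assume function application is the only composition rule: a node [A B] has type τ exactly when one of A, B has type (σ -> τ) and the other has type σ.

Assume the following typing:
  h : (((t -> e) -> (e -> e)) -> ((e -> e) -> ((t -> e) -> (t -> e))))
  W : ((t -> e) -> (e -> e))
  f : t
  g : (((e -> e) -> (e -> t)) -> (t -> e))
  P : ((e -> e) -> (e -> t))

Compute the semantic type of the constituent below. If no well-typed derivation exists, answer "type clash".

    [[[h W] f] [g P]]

type clash

[h W]: h is (((t -> e) -> (e -> e)) -> ((e -> e) -> ((t -> e) -> (t -> e)))), W is ((t -> e) -> (e -> e)); result ((e -> e) -> ((t -> e) -> (t -> e))).
[[h W] f]: ((e -> e) -> ((t -> e) -> (t -> e))) and t cannot combine by function application — type clash.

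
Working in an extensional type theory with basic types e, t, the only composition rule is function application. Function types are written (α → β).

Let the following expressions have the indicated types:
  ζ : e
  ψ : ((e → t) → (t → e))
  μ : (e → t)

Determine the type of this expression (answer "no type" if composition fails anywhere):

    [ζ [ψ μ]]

[ψ μ]: ((e → t) → (t → e)) applied to (e → t) yields (t → e).
At [ζ [ψ μ]]: neither e nor (t → e) can take the other as argument; the node is ill-typed.

no type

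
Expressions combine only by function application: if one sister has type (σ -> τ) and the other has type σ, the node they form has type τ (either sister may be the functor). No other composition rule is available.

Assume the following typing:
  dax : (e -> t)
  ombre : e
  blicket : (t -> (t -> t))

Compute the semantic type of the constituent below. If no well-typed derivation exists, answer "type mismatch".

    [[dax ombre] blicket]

[dax ombre]: functor dax : (e -> t), argument ombre : e; result t.
[[dax ombre] blicket]: functor blicket : (t -> (t -> t)), argument [dax ombre] : t; result (t -> t).

(t -> t)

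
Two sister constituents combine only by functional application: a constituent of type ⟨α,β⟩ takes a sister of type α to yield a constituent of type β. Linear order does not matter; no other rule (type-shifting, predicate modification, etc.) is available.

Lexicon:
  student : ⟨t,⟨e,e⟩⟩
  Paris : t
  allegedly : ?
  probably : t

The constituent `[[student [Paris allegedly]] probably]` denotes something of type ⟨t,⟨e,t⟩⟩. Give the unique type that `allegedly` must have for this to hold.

[[student [Paris allegedly]] probably] must have type ⟨t,⟨e,t⟩⟩. The sister probably has type t; that is not a function onto ⟨t,⟨e,t⟩⟩, so [student [Paris allegedly]] must be the functor, of type ⟨t,⟨t,⟨e,t⟩⟩⟩.
[student [Paris allegedly]] must have type ⟨t,⟨t,⟨e,t⟩⟩⟩. The sister student has type ⟨t,⟨e,e⟩⟩; that is not a function onto ⟨t,⟨t,⟨e,t⟩⟩⟩, so [Paris allegedly] must be the functor, of type ⟨⟨t,⟨e,e⟩⟩,⟨t,⟨t,⟨e,t⟩⟩⟩⟩.
[Paris allegedly] must have type ⟨⟨t,⟨e,e⟩⟩,⟨t,⟨t,⟨e,t⟩⟩⟩⟩. The sister Paris has type t; that is not a function onto ⟨⟨t,⟨e,e⟩⟩,⟨t,⟨t,⟨e,t⟩⟩⟩⟩, so allegedly must be the functor, of type ⟨t,⟨⟨t,⟨e,e⟩⟩,⟨t,⟨t,⟨e,t⟩⟩⟩⟩⟩.

⟨t,⟨⟨t,⟨e,e⟩⟩,⟨t,⟨t,⟨e,t⟩⟩⟩⟩⟩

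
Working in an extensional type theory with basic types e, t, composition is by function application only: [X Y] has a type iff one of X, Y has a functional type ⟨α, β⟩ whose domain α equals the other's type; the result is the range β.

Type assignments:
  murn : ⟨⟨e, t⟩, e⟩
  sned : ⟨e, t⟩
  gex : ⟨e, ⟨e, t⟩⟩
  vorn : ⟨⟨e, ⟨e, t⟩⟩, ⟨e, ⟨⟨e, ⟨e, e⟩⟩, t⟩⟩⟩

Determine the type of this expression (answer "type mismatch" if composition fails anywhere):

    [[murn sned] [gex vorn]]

⟨⟨e, ⟨e, e⟩⟩, t⟩

[murn sned] — murn of type ⟨⟨e, t⟩, e⟩ combines with sned of type ⟨e, t⟩: type e.
[gex vorn] — vorn of type ⟨⟨e, ⟨e, t⟩⟩, ⟨e, ⟨⟨e, ⟨e, e⟩⟩, t⟩⟩⟩ combines with gex of type ⟨e, ⟨e, t⟩⟩: type ⟨e, ⟨⟨e, ⟨e, e⟩⟩, t⟩⟩.
[[murn sned] [gex vorn]] — [gex vorn] of type ⟨e, ⟨⟨e, ⟨e, e⟩⟩, t⟩⟩ combines with [murn sned] of type e: type ⟨⟨e, ⟨e, e⟩⟩, t⟩.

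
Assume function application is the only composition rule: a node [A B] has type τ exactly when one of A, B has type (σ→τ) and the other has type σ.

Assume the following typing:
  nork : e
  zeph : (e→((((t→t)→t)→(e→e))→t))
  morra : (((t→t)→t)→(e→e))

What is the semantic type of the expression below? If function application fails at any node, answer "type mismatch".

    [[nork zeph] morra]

At [nork zeph], zeph : (e→((((t→t)→t)→(e→e))→t)) takes nork : e, giving ((((t→t)→t)→(e→e))→t).
At [[nork zeph] morra], [nork zeph] : ((((t→t)→t)→(e→e))→t) takes morra : (((t→t)→t)→(e→e)), giving t.

t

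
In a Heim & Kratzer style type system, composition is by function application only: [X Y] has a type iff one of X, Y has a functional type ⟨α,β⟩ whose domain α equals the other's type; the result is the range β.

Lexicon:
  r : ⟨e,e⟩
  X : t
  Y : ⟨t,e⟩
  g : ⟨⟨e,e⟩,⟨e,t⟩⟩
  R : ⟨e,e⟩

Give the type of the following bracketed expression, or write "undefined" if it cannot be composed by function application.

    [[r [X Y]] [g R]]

At [X Y], Y : ⟨t,e⟩ takes X : t, giving e.
At [r [X Y]], r : ⟨e,e⟩ takes [X Y] : e, giving e.
At [g R], g : ⟨⟨e,e⟩,⟨e,t⟩⟩ takes R : ⟨e,e⟩, giving ⟨e,t⟩.
At [[r [X Y]] [g R]], [g R] : ⟨e,t⟩ takes [r [X Y]] : e, giving t.

t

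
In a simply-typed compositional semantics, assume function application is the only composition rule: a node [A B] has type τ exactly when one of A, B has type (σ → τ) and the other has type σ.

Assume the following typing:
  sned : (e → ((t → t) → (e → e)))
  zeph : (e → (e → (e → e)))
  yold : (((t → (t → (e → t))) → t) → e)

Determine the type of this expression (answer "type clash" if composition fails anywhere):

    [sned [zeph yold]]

type clash

[zeph yold]: (e → (e → (e → e))) with (((t → (t → (e → t))) → t) → e) — neither is a function whose domain matches the other; composition fails here.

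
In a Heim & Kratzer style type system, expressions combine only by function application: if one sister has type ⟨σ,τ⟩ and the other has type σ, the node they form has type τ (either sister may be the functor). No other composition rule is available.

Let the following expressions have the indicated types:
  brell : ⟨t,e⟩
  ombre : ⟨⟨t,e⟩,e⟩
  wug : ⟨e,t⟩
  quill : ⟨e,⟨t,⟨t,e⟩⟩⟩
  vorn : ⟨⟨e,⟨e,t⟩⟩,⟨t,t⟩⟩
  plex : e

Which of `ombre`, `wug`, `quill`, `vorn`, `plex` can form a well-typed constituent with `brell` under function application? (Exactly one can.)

ombre

ombre — combines: ombre : ⟨⟨t,e⟩,e⟩ takes brell : ⟨t,e⟩ as argument, giving e.
wug : ⟨e,t⟩ — does not combine with brell.
quill : ⟨e,⟨t,⟨t,e⟩⟩⟩ — does not combine with brell.
vorn : ⟨⟨e,⟨e,t⟩⟩,⟨t,t⟩⟩ — does not combine with brell.
plex : e — does not combine with brell.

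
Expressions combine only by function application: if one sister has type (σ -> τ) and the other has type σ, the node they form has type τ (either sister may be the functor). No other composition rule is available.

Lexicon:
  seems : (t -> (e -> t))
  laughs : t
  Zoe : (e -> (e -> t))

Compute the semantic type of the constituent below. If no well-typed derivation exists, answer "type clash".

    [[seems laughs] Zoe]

[seems laughs]: (t -> (e -> t)) applied to t yields (e -> t).
[[seems laughs] Zoe]: (e -> t) and (e -> (e -> t)) cannot combine by function application — type clash.

type clash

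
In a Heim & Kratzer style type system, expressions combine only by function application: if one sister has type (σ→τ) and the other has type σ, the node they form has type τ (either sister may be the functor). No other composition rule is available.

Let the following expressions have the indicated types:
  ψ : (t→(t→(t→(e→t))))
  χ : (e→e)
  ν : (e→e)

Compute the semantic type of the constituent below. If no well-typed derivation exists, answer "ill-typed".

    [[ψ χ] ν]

ill-typed

[ψ χ]: (t→(t→(t→(e→t)))) and (e→e) cannot combine by function application — type clash.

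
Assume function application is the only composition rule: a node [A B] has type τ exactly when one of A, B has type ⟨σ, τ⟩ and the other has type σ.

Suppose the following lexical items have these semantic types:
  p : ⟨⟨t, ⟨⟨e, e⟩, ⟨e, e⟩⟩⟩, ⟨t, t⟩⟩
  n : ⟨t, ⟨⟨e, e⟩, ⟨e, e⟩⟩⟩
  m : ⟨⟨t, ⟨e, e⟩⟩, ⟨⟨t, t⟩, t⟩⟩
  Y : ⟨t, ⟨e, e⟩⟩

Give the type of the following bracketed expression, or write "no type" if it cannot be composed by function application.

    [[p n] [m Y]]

t

At [p n], p : ⟨⟨t, ⟨⟨e, e⟩, ⟨e, e⟩⟩⟩, ⟨t, t⟩⟩ takes n : ⟨t, ⟨⟨e, e⟩, ⟨e, e⟩⟩⟩, giving ⟨t, t⟩.
At [m Y], m : ⟨⟨t, ⟨e, e⟩⟩, ⟨⟨t, t⟩, t⟩⟩ takes Y : ⟨t, ⟨e, e⟩⟩, giving ⟨⟨t, t⟩, t⟩.
At [[p n] [m Y]], [m Y] : ⟨⟨t, t⟩, t⟩ takes [p n] : ⟨t, t⟩, giving t.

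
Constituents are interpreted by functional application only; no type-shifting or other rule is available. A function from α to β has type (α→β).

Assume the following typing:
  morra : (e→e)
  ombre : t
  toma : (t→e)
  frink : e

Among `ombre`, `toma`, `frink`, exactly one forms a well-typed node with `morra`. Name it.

frink

ombre : t — neither side's domain matches the other.
toma : (t→e) — neither side's domain matches the other.
frink — combines: morra : (e→e) takes frink : e as argument, giving e.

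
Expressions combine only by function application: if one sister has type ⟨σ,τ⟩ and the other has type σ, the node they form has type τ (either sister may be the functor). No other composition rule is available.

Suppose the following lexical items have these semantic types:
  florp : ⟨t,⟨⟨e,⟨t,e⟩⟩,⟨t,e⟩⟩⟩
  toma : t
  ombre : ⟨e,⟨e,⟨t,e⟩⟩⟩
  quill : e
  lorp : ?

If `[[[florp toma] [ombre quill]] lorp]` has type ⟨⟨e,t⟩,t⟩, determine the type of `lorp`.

[[[florp toma] [ombre quill]] lorp] is required to be ⟨⟨e,t⟩,t⟩. [[florp toma] [ombre quill]] : ⟨t,e⟩ cannot yield ⟨⟨e,t⟩,t⟩ as functor, so lorp : ⟨⟨t,e⟩,⟨⟨e,t⟩,t⟩⟩.

⟨⟨t,e⟩,⟨⟨e,t⟩,t⟩⟩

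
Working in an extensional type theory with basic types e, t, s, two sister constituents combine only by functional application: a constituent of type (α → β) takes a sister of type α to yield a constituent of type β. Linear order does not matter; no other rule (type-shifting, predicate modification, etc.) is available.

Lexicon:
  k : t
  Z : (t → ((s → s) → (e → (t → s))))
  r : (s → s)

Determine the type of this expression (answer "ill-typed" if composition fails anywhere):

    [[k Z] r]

(e → (t → s))

[k Z]: functor Z : (t → ((s → s) → (e → (t → s)))), argument k : t; result ((s → s) → (e → (t → s))).
[[k Z] r]: functor [k Z] : ((s → s) → (e → (t → s))), argument r : (s → s); result (e → (t → s)).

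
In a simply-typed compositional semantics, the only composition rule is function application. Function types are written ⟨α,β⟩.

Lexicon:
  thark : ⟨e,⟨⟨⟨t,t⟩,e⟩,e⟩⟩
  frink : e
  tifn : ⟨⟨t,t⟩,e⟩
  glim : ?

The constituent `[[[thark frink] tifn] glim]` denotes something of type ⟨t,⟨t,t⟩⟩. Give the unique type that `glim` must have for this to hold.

[[[thark frink] tifn] glim] must have type ⟨t,⟨t,t⟩⟩. The sister [[thark frink] tifn] has type e; that is not a function onto ⟨t,⟨t,t⟩⟩, so glim must be the functor, of type ⟨e,⟨t,⟨t,t⟩⟩⟩.

⟨e,⟨t,⟨t,t⟩⟩⟩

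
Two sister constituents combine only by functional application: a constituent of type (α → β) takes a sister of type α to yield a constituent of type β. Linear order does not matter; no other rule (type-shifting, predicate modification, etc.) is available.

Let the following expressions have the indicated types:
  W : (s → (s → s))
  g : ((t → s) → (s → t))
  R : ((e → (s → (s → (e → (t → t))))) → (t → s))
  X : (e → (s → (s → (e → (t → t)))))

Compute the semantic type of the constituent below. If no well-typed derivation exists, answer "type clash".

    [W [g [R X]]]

type clash

[R X] — R of type ((e → (s → (s → (e → (t → t))))) → (t → s)) combines with X of type (e → (s → (s → (e → (t → t))))): type (t → s).
[g [R X]] — g of type ((t → s) → (s → t)) combines with [R X] of type (t → s): type (s → t).
[W [g [R X]]]: (s → (s → s)) and (s → t) cannot combine by function application — type clash.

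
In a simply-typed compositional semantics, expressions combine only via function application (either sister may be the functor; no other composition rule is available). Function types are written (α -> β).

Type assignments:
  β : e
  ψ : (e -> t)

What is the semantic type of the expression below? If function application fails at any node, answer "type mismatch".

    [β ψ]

t

[β ψ]: ψ is (e -> t), β is e; result t.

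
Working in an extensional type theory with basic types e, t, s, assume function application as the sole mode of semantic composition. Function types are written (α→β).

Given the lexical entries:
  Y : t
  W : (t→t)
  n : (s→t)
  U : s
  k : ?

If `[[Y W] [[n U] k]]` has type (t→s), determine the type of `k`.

At [[Y W] [[n U] k]] (required: (t→s)): [Y W] is t, which is not a function with range (t→s); hence [[n U] k] is the functor — type (t→(t→s)).
At [[n U] k] (required: (t→(t→s))): [n U] is t, which is not a function with range (t→(t→s)); hence k is the functor — type (t→(t→(t→s))).

(t→(t→(t→s)))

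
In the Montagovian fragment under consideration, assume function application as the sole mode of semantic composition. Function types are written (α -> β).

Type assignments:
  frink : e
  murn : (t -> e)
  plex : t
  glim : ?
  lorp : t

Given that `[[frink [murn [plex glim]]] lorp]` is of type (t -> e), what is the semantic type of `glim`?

At [[frink [murn [plex glim]]] lorp] (required: (t -> e)): lorp is t, which is not a function with range (t -> e); hence [frink [murn [plex glim]]] is the functor — type (t -> (t -> e)).
At [frink [murn [plex glim]]] (required: (t -> (t -> e))): frink is e, which is not a function with range (t -> (t -> e)); hence [murn [plex glim]] is the functor — type (e -> (t -> (t -> e))).
At [murn [plex glim]] (required: (e -> (t -> (t -> e)))): murn is (t -> e), which is not a function with range (e -> (t -> (t -> e))); hence [plex glim] is the functor — type ((t -> e) -> (e -> (t -> (t -> e)))).
At [plex glim] (required: ((t -> e) -> (e -> (t -> (t -> e))))): plex is t, which is not a function with range ((t -> e) -> (e -> (t -> (t -> e)))); hence glim is the functor — type (t -> ((t -> e) -> (e -> (t -> (t -> e))))).

(t -> ((t -> e) -> (e -> (t -> (t -> e)))))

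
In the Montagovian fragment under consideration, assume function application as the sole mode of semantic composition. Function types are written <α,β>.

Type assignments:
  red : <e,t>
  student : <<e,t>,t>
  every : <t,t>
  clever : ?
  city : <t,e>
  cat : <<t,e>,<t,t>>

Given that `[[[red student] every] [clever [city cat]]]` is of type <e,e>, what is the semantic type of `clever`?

<<t,t>,<t,<e,e>>>

For [[[red student] every] [clever [city cat]]] to have type <e,e> with [[red student] every] of type t, [clever [city cat]] must be the function: [clever [city cat]] : <t,<e,e>>.
For [clever [city cat]] to have type <t,<e,e>> with [city cat] of type <t,t>, clever must be the function: clever : <<t,t>,<t,<e,e>>>.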